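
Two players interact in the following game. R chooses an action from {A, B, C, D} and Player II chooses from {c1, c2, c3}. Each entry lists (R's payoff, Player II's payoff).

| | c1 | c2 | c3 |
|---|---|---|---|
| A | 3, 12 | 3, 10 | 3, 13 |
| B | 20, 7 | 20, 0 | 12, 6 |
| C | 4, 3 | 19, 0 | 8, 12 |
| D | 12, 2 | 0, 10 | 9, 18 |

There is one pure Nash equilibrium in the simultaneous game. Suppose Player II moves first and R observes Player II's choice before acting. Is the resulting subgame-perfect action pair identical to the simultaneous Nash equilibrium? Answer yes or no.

Work backward from R's decision.
- c1: BR = B, leader payoff 7.
- c2: BR = B, leader payoff 0.
- c3: BR = B, leader payoff 6.
Maximizing over 7, 0, 6, Player II chooses c1. Subgame-perfect outcome: (B, c1) with payoffs (20, 7).
Under simultaneous play:
R's best replies: c1→B; c2→B; c3→B.
Player II's best replies: A→c3; B→c1; C→c3; D→c3.
Only (B, c1) has each player best-responding; Nash payoffs (20, 7).
Sequential outcome (B, c1) coincides with the Nash profile (B, c1).

yes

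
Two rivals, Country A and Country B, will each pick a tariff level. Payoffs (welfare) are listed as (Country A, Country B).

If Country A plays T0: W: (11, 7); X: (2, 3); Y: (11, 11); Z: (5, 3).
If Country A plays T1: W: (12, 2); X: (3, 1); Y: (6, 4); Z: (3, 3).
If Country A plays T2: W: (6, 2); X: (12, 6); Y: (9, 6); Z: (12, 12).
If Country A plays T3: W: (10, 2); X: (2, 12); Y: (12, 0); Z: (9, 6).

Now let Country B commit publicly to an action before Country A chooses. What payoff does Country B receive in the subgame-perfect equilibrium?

Work backward from Country A's decision.
- W: Country A compares 11, 12, 6, 10 and picks T1; Country B would get 2.
- X: Country A compares 2, 3, 12, 2 and picks T2; Country B would get 6.
- Y: Country A compares 11, 6, 9, 12 and picks T3; Country B would get 0.
- Z: Country A compares 5, 3, 12, 9 and picks T2; Country B would get 12.
Country B's induced payoffs are 2, 6, 0, 12, so Country B commits to Z. Subgame-perfect outcome: (T2, Z) with payoffs (12, 12).

12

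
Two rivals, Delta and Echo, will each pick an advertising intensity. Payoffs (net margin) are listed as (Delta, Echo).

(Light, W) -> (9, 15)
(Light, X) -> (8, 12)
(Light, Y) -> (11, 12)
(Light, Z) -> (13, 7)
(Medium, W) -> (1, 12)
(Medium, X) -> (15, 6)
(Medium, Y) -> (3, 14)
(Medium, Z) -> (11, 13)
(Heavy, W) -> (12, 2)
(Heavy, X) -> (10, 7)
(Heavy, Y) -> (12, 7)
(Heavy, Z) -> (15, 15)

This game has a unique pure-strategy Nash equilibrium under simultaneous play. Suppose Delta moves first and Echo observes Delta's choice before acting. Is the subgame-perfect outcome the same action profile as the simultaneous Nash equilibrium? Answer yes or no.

yes

Work backward from Echo's decision.
- Light → Echo plays W (best of 15, 12, 12, 7); Delta gets 9.
- Medium → Echo plays Y (best of 12, 6, 14, 13); Delta gets 3.
- Heavy → Echo plays Z (best of 2, 7, 7, 15); Delta gets 15.
Maximizing over 9, 3, 15, Delta chooses Heavy. Subgame-perfect outcome: (Heavy, Z) with payoffs (15, 15).
Under simultaneous play:
Delta's best replies: W→Heavy; X→Medium; Y→Heavy; Z→Heavy.
Echo's best replies: Light→W; Medium→Y; Heavy→Z.
Only (Heavy, Z) has each player best-responding; Nash payoffs (15, 15).
Sequential outcome (Heavy, Z) coincides with the Nash profile (Heavy, Z).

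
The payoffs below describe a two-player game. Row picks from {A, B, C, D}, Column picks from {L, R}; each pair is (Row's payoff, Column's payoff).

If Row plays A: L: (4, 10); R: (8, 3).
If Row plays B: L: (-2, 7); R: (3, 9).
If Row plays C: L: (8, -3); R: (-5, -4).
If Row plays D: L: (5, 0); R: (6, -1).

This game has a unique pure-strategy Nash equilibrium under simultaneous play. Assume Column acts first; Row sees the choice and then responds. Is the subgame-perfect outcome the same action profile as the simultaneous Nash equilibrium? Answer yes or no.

no

Work backward from Row's decision.
- L: BR = C, leader payoff -3.
- R: BR = A, leader payoff 3.
Among -3, 3, the best is 3 at R. Subgame-perfect outcome: (A, R) with payoffs (8, 3).
Now find the simultaneous Nash equilibrium.
Row's best replies: L→C; R→A.
Column's best replies: A→L; B→R; C→L; D→L.
The unique mutual best reply is (C, L), giving (8, -3).
Sequential outcome (A, R) differs from the Nash profile (C, L).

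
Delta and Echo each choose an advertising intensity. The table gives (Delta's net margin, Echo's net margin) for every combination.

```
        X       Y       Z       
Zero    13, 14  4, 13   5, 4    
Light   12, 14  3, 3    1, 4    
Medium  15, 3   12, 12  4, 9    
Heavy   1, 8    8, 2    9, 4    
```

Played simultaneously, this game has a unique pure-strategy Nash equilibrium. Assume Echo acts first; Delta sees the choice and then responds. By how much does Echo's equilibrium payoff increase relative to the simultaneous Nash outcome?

0

Work backward from Delta's decision.
- X → Delta plays Medium (best of 13, 12, 15, 1); Echo gets 3.
- Y → Delta plays Medium (best of 4, 3, 12, 8); Echo gets 12.
- Z → Delta plays Heavy (best of 5, 1, 4, 9); Echo gets 4.
Echo's induced payoffs are 3, 12, 4, so Echo commits to Y. Subgame-perfect outcome: (Medium, Y) with payoffs (12, 12).
Under simultaneous play:
Delta's best replies: X→Medium; Y→Medium; Z→Heavy.
Echo's best replies: Zero→X; Light→X; Medium→Y; Heavy→X.
The unique mutual best reply is (Medium, Y), giving (12, 12).
Echo's commitment gain: 12 − 12 = 0.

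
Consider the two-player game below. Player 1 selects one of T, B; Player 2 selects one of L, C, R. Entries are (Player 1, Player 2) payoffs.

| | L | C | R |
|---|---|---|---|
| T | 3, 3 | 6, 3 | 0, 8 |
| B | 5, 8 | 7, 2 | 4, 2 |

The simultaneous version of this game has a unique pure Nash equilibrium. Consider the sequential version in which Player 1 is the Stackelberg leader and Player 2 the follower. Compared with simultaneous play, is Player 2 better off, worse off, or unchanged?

unchanged

Work backward from Player 2's decision.
- T: BR = R, leader payoff 0.
- B: BR = L, leader payoff 5.
Among 0, 5, the best is 5 at B. Subgame-perfect outcome: (B, L) with payoffs (5, 8).
Under simultaneous play:
Player 1's best replies: L→B; C→B; R→B.
Player 2's best replies: T→R; B→L.
The unique mutual best reply is (B, L), giving (5, 8).
Player 2 earns 8 sequentially versus 8 at the Nash outcome: unchanged.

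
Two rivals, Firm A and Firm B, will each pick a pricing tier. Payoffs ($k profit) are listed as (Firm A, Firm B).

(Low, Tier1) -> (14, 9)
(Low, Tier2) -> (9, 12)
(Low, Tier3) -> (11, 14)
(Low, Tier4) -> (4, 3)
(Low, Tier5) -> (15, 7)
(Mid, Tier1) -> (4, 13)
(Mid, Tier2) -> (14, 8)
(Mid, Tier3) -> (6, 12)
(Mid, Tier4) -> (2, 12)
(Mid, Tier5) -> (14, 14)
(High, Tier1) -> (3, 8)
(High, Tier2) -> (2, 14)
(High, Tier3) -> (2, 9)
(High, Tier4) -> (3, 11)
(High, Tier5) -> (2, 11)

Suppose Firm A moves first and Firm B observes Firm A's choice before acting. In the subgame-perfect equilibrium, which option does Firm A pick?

Firm B best-responds to each possible Firm A move:
- Low → Firm B plays Tier3 (best of 9, 12, 14, 3, 7); Firm A gets 11.
- Mid → Firm B plays Tier5 (best of 13, 8, 12, 12, 14); Firm A gets 14.
- High → Firm B plays Tier2 (best of 8, 14, 9, 11, 11); Firm A gets 2.
Maximizing over 11, 14, 2, Firm A chooses Mid. Subgame-perfect outcome: (Mid, Tier5) with payoffs (14, 14).

Mid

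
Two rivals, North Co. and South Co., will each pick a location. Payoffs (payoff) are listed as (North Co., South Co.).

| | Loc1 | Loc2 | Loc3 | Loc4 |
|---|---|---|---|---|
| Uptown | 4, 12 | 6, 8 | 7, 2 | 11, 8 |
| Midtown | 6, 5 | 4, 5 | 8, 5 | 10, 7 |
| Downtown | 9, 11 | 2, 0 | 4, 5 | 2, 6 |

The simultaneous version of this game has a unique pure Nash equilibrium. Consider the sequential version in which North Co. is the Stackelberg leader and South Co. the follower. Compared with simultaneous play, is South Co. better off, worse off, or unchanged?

Backward induction with North Co. moving first.
- Uptown: BR = Loc1, leader payoff 4.
- Midtown: BR = Loc4, leader payoff 10.
- Downtown: BR = Loc1, leader payoff 9.
North Co.'s induced payoffs are 4, 10, 9, so North Co. commits to Midtown. Subgame-perfect outcome: (Midtown, Loc4) with payoffs (10, 7).
For the simultaneous game, intersect best replies.
North Co.'s best replies: Loc1→Downtown; Loc2→Uptown; Loc3→Midtown; Loc4→Uptown.
South Co.'s best replies: Uptown→Loc1; Midtown→Loc4; Downtown→Loc1.
The unique mutual best reply is (Downtown, Loc1), giving (9, 11).
South Co. earns 7 sequentially versus 11 at the Nash outcome: worse off.

worse off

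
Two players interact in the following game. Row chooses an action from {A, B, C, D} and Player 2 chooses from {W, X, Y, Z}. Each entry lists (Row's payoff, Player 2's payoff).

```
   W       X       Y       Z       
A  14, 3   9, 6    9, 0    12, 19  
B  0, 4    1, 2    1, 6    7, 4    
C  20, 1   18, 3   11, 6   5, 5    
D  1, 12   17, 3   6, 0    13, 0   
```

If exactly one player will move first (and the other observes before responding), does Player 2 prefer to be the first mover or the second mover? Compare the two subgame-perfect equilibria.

second

If Row leads: Player 2's best replies are A→Z, B→Y, C→Y, D→W; Row's induced payoffs 12, 1, 11, 1; outcome (A, Z), payoffs (12, 19).
If Player 2 leads: Row's best replies are W→C, X→C, Y→C, Z→D; Player 2's induced payoffs 1, 3, 6, 0; outcome (C, Y), payoffs (11, 6).
Player 2 gets 6 moving first and 19 moving second, so Player 2 prefers to move second.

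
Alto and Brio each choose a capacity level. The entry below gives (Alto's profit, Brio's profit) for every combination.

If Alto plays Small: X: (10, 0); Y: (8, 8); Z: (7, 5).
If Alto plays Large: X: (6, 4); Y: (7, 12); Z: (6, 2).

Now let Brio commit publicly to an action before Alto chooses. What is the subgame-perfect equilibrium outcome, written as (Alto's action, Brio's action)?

(Small, Y)

Solve by backward induction (Brio leads).
- X: BR = Small, leader payoff 0.
- Y: BR = Small, leader payoff 8.
- Z: BR = Small, leader payoff 5.
Among 0, 8, 5, the best is 8 at Y. Subgame-perfect outcome: (Small, Y) with payoffs (8, 8).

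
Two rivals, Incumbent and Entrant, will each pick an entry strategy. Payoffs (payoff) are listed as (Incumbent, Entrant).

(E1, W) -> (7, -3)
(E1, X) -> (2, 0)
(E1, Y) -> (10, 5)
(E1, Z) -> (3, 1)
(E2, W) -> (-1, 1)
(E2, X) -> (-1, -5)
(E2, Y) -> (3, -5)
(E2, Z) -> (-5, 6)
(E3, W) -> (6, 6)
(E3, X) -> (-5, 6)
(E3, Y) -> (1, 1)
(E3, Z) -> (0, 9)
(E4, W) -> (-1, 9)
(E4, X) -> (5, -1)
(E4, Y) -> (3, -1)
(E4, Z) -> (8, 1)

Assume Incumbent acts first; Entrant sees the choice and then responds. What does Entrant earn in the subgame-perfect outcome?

Solve by backward induction (Incumbent leads).
- E1: BR = Y, leader payoff 10.
- E2: BR = Z, leader payoff -5.
- E3: BR = Z, leader payoff 0.
- E4: BR = W, leader payoff -1.
Maximizing over 10, -5, 0, -1, Incumbent chooses E1. Subgame-perfect outcome: (E1, Y) with payoffs (10, 5).

5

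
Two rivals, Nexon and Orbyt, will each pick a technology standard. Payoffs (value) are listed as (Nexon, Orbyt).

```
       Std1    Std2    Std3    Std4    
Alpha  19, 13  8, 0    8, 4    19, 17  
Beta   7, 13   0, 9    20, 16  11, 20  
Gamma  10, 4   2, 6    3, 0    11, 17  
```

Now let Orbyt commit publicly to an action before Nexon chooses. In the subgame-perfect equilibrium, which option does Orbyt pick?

Work backward from Nexon's decision.
- Std1: Nexon compares 19, 7, 10 and picks Alpha; Orbyt would get 13.
- Std2: Nexon compares 8, 0, 2 and picks Alpha; Orbyt would get 0.
- Std3: Nexon compares 8, 20, 3 and picks Beta; Orbyt would get 16.
- Std4: Nexon compares 19, 11, 11 and picks Alpha; Orbyt would get 17.
Among 13, 0, 16, 17, the best is 17 at Std4. Subgame-perfect outcome: (Alpha, Std4) with payoffs (19, 17).

Std4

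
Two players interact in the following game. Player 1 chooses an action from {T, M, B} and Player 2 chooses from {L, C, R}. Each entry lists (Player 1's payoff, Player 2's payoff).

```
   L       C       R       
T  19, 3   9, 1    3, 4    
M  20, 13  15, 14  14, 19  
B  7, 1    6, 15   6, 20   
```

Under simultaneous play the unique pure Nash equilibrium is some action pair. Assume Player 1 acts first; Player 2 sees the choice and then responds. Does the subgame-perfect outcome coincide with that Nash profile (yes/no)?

yes

Backward induction with Player 1 moving first.
- T: BR = R, leader payoff 3.
- M: BR = R, leader payoff 14.
- B: BR = R, leader payoff 6.
Player 1's induced payoffs are 3, 14, 6, so Player 1 commits to M. Subgame-perfect outcome: (M, R) with payoffs (14, 19).
Under simultaneous play:
Player 1's best replies: L→M; C→M; R→M.
Player 2's best replies: T→R; M→R; B→R.
The unique mutual best reply is (M, R), giving (14, 19).
Sequential outcome (M, R) coincides with the Nash profile (M, R).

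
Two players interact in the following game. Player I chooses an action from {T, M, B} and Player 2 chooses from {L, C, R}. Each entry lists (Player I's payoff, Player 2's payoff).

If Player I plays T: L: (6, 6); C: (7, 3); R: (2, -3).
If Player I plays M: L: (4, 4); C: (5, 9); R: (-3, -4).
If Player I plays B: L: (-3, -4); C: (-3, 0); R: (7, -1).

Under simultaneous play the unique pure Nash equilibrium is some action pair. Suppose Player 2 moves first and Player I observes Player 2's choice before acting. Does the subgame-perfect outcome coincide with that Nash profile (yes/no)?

Solve by backward induction (Player 2 leads).
- L: BR = T, leader payoff 6.
- C: BR = T, leader payoff 3.
- R: BR = B, leader payoff -1.
Maximizing over 6, 3, -1, Player 2 chooses L. Subgame-perfect outcome: (T, L) with payoffs (6, 6).
For the simultaneous game, intersect best replies.
Player I's best replies: L→T; C→T; R→B.
Player 2's best replies: T→L; M→C; B→C.
Only (T, L) has each player best-responding; Nash payoffs (6, 6).
Sequential outcome (T, L) coincides with the Nash profile (T, L).

yes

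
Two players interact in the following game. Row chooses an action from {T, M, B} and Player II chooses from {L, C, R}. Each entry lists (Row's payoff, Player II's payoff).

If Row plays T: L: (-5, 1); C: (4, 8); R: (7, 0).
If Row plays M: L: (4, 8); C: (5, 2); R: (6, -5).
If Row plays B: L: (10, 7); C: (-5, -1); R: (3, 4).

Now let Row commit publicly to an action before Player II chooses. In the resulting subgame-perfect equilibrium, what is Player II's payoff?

7

Backward induction with Row moving first.
- T → Player II plays C (best of 1, 8, 0); Row gets 4.
- M → Player II plays L (best of 8, 2, -5); Row gets 4.
- B → Player II plays L (best of 7, -1, 4); Row gets 10.
Maximizing over 4, 4, 10, Row chooses B. Subgame-perfect outcome: (B, L) with payoffs (10, 7).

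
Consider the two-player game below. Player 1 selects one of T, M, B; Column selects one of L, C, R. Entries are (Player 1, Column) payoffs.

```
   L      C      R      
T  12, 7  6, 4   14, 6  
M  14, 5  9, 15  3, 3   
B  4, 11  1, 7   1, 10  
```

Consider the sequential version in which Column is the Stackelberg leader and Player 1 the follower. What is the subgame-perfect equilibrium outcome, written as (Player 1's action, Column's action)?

(M, C)

Player 1 best-responds to each possible Column move:
- L: BR = M, leader payoff 5.
- C: BR = M, leader payoff 15.
- R: BR = T, leader payoff 6.
Among 5, 15, 6, the best is 15 at C. Subgame-perfect outcome: (M, C) with payoffs (9, 15).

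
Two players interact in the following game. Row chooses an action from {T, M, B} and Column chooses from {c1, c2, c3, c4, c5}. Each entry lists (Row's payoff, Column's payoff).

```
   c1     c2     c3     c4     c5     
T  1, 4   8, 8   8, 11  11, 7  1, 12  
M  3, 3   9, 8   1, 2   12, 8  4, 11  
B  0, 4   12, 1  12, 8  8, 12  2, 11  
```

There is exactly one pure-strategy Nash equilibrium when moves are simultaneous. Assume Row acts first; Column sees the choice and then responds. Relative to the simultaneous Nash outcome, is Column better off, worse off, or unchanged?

Solve by backward induction (Row leads).
- T → Column plays c5 (best of 4, 8, 11, 7, 12); Row gets 1.
- M → Column plays c5 (best of 3, 8, 2, 8, 11); Row gets 4.
- B → Column plays c4 (best of 4, 1, 8, 12, 11); Row gets 8.
Row's induced payoffs are 1, 4, 8, so Row commits to B. Subgame-perfect outcome: (B, c4) with payoffs (8, 12).
Under simultaneous play:
Row's best replies: c1→M; c2→B; c3→B; c4→M; c5→M.
Column's best replies: T→c5; M→c5; B→c4.
The unique mutual best reply is (M, c5), giving (4, 11).
Column earns 12 sequentially versus 11 at the Nash outcome: better off.

better off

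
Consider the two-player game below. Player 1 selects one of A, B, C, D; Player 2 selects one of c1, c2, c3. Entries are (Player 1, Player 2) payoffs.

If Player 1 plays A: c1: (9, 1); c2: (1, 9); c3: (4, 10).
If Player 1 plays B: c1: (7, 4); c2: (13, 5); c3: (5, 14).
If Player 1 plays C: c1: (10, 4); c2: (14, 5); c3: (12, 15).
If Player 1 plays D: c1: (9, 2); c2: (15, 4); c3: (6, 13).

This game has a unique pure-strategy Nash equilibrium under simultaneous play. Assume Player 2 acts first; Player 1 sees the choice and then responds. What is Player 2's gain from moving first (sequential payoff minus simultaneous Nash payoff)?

Backward induction with Player 2 moving first.
- c1: BR = C, leader payoff 4.
- c2: BR = D, leader payoff 4.
- c3: BR = C, leader payoff 15.
Maximizing over 4, 4, 15, Player 2 chooses c3. Subgame-perfect outcome: (C, c3) with payoffs (12, 15).
For the simultaneous game, intersect best replies.
Player 1's best replies: c1→C; c2→D; c3→C.
Player 2's best replies: A→c3; B→c3; C→c3; D→c3.
The unique mutual best reply is (C, c3), giving (12, 15).
Player 2's commitment gain: 15 − 15 = 0.

0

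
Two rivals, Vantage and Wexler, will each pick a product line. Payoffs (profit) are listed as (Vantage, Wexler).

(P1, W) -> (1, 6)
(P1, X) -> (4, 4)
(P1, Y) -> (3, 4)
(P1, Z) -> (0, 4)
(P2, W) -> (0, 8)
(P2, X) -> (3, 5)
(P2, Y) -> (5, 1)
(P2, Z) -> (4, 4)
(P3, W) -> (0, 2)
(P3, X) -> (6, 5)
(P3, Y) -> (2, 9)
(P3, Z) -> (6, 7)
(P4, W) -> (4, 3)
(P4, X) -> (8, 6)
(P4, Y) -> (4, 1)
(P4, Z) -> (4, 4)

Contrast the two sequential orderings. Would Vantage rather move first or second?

If Vantage leads: Wexler's best replies are P1→W, P2→W, P3→Y, P4→X; Vantage's induced payoffs 1, 0, 2, 8; outcome (P4, X), payoffs (8, 6).
If Wexler leads: Vantage's best replies are W→P4, X→P4, Y→P2, Z→P3; Wexler's induced payoffs 3, 6, 1, 7; outcome (P3, Z), payoffs (6, 7).
Vantage gets 8 moving first and 6 moving second, so Vantage prefers to move first.

first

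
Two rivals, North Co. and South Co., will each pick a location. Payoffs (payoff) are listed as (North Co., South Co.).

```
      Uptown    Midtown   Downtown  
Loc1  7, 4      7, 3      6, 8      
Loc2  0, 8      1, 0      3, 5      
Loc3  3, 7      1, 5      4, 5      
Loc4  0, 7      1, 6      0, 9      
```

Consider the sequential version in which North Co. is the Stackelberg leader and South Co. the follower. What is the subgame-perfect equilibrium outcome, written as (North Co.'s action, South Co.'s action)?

South Co. best-responds to each possible North Co. move:
- Loc1: South Co. compares 4, 3, 8 and picks Downtown; North Co. would get 6.
- Loc2: South Co. compares 8, 0, 5 and picks Uptown; North Co. would get 0.
- Loc3: South Co. compares 7, 5, 5 and picks Uptown; North Co. would get 3.
- Loc4: South Co. compares 7, 6, 9 and picks Downtown; North Co. would get 0.
Among 6, 0, 3, 0, the best is 6 at Loc1. Subgame-perfect outcome: (Loc1, Downtown) with payoffs (6, 8).

(Loc1, Downtown)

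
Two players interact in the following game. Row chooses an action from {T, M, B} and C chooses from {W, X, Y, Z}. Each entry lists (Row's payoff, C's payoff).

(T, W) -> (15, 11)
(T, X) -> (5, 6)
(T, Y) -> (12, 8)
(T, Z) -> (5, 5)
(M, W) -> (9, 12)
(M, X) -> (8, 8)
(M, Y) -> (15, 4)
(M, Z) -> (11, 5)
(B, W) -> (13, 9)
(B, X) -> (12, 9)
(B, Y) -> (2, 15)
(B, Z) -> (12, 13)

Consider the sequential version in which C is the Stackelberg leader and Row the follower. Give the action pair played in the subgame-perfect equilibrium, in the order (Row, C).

(B, Z)

Row best-responds to each possible C move:
- W → Row plays T (best of 15, 9, 13); C gets 11.
- X → Row plays B (best of 5, 8, 12); C gets 9.
- Y → Row plays M (best of 12, 15, 2); C gets 4.
- Z → Row plays B (best of 5, 11, 12); C gets 13.
Maximizing over 11, 9, 4, 13, C chooses Z. Subgame-perfect outcome: (B, Z) with payoffs (12, 13).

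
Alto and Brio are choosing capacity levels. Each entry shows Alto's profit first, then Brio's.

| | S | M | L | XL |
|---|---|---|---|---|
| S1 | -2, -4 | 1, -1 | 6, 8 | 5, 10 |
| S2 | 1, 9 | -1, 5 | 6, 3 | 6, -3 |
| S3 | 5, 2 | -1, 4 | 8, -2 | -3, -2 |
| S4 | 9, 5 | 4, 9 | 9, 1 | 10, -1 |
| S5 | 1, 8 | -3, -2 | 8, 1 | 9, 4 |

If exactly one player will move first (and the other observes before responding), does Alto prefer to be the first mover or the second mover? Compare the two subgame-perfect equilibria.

first

If Alto leads: Brio's best replies are S1→XL, S2→S, S3→M, S4→M, S5→S; Alto's induced payoffs 5, 1, -1, 4, 1; outcome (S1, XL), payoffs (5, 10).
If Brio leads: Alto's best replies are S→S4, M→S4, L→S4, XL→S4; Brio's induced payoffs 5, 9, 1, -1; outcome (S4, M), payoffs (4, 9).
Alto gets 5 moving first and 4 moving second, so Alto prefers to move first.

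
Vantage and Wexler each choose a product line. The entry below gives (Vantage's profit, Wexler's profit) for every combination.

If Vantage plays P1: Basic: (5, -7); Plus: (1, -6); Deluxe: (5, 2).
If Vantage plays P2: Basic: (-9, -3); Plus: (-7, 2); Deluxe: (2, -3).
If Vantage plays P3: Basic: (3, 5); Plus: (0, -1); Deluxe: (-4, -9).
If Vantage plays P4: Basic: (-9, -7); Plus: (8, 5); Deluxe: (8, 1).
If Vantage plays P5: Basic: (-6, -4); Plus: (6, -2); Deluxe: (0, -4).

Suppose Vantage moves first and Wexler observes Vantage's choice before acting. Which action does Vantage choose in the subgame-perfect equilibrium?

Wexler best-responds to each possible Vantage move:
- P1: BR = Deluxe, leader payoff 5.
- P2: BR = Plus, leader payoff -7.
- P3: BR = Basic, leader payoff 3.
- P4: BR = Plus, leader payoff 8.
- P5: BR = Plus, leader payoff 6.
Among 5, -7, 3, 8, 6, the best is 8 at P4. Subgame-perfect outcome: (P4, Plus) with payoffs (8, 5).

P4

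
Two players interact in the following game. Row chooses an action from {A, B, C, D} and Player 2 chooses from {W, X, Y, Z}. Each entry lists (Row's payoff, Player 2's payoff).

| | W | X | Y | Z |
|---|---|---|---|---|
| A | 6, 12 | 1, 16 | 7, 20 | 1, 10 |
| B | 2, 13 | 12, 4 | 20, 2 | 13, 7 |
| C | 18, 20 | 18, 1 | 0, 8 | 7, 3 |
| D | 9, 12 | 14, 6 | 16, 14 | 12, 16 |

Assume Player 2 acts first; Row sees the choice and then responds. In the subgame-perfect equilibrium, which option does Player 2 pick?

Row best-responds to each possible Player 2 move:
- W → Row plays C (best of 6, 2, 18, 9); Player 2 gets 20.
- X → Row plays C (best of 1, 12, 18, 14); Player 2 gets 1.
- Y → Row plays B (best of 7, 20, 0, 16); Player 2 gets 2.
- Z → Row plays B (best of 1, 13, 7, 12); Player 2 gets 7.
Maximizing over 20, 1, 2, 7, Player 2 chooses W. Subgame-perfect outcome: (C, W) with payoffs (18, 20).

W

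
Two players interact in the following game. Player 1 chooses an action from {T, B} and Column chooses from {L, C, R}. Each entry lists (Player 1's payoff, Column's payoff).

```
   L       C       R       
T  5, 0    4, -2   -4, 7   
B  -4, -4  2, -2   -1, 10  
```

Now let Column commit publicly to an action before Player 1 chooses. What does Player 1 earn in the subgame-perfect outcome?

-1

Solve by backward induction (Column leads).
- L: BR = T, leader payoff 0.
- C: BR = T, leader payoff -2.
- R: BR = B, leader payoff 10.
Among 0, -2, 10, the best is 10 at R. Subgame-perfect outcome: (B, R) with payoffs (-1, 10).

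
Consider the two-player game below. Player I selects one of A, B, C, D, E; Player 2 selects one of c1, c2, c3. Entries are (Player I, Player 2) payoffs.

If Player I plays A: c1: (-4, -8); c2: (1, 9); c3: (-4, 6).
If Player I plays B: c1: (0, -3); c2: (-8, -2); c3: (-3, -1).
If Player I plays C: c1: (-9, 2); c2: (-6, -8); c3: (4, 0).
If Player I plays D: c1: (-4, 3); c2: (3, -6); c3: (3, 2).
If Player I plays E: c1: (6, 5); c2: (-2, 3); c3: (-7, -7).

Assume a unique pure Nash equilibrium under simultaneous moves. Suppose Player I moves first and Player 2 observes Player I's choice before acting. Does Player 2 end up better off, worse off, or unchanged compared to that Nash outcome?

unchanged

Solve by backward induction (Player I leads).
- A: Player 2 compares -8, 9, 6 and picks c2; Player I would get 1.
- B: Player 2 compares -3, -2, -1 and picks c3; Player I would get -3.
- C: Player 2 compares 2, -8, 0 and picks c1; Player I would get -9.
- D: Player 2 compares 3, -6, 2 and picks c1; Player I would get -4.
- E: Player 2 compares 5, 3, -7 and picks c1; Player I would get 6.
Among 1, -3, -9, -4, 6, the best is 6 at E. Subgame-perfect outcome: (E, c1) with payoffs (6, 5).
Under simultaneous play:
Player I's best replies: c1→E; c2→D; c3→C.
Player 2's best replies: A→c2; B→c3; C→c1; D→c1; E→c1.
Only (E, c1) has each player best-responding; Nash payoffs (6, 5).
Player 2 earns 5 sequentially versus 5 at the Nash outcome: unchanged.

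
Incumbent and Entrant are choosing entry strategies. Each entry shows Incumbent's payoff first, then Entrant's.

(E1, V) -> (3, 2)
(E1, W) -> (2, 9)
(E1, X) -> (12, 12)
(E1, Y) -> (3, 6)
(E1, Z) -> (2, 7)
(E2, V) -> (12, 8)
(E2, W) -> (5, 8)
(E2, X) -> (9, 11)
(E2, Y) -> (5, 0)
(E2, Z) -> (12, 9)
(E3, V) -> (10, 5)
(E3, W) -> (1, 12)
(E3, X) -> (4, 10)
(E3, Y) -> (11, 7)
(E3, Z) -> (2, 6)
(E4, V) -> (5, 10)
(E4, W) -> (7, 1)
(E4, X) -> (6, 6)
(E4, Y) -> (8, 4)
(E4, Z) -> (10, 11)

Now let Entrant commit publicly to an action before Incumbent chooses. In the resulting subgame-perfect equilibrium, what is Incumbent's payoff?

12

Backward induction with Entrant moving first.
- V: BR = E2, leader payoff 8.
- W: BR = E4, leader payoff 1.
- X: BR = E1, leader payoff 12.
- Y: BR = E3, leader payoff 7.
- Z: BR = E2, leader payoff 9.
Maximizing over 8, 1, 12, 7, 9, Entrant chooses X. Subgame-perfect outcome: (E1, X) with payoffs (12, 12).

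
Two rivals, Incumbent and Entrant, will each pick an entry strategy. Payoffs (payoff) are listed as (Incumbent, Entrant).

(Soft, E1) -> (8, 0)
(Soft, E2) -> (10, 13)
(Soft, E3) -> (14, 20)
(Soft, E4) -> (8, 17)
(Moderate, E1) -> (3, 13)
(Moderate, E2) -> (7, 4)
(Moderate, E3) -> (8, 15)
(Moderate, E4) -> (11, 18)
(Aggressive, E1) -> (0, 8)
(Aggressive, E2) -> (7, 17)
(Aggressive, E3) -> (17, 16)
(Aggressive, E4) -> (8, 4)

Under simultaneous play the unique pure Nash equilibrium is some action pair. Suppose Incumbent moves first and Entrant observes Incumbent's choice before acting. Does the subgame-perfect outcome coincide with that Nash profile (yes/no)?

no

Work backward from Entrant's decision.
- Soft: Entrant compares 0, 13, 20, 17 and picks E3; Incumbent would get 14.
- Moderate: Entrant compares 13, 4, 15, 18 and picks E4; Incumbent would get 11.
- Aggressive: Entrant compares 8, 17, 16, 4 and picks E2; Incumbent would get 7.
Among 14, 11, 7, the best is 14 at Soft. Subgame-perfect outcome: (Soft, E3) with payoffs (14, 20).
Under simultaneous play:
Incumbent's best replies: E1→Soft; E2→Soft; E3→Aggressive; E4→Moderate.
Entrant's best replies: Soft→E3; Moderate→E4; Aggressive→E2.
The unique mutual best reply is (Moderate, E4), giving (11, 18).
Sequential outcome (Soft, E3) differs from the Nash profile (Moderate, E4).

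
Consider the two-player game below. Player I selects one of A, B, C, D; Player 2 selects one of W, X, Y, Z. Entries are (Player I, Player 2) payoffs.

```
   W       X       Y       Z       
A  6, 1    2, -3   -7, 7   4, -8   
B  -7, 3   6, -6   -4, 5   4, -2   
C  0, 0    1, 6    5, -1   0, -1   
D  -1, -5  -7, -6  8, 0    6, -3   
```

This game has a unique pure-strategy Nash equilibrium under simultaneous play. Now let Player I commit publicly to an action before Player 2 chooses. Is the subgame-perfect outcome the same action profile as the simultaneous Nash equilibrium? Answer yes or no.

Backward induction with Player I moving first.
- A: Player 2 compares 1, -3, 7, -8 and picks Y; Player I would get -7.
- B: Player 2 compares 3, -6, 5, -2 and picks Y; Player I would get -4.
- C: Player 2 compares 0, 6, -1, -1 and picks X; Player I would get 1.
- D: Player 2 compares -5, -6, 0, -3 and picks Y; Player I would get 8.
Among -7, -4, 1, 8, the best is 8 at D. Subgame-perfect outcome: (D, Y) with payoffs (8, 0).
For the simultaneous game, intersect best replies.
Player I's best replies: W→A; X→B; Y→D; Z→D.
Player 2's best replies: A→Y; B→Y; C→X; D→Y.
The unique mutual best reply is (D, Y), giving (8, 0).
Sequential outcome (D, Y) coincides with the Nash profile (D, Y).

yes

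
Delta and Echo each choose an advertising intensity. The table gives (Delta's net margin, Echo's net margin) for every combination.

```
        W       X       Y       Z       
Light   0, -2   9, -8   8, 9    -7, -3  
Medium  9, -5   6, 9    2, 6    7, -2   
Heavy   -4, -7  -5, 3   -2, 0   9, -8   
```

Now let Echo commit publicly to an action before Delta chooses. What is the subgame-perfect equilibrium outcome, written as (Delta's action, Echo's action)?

Work backward from Delta's decision.
- W: BR = Medium, leader payoff -5.
- X: BR = Light, leader payoff -8.
- Y: BR = Light, leader payoff 9.
- Z: BR = Heavy, leader payoff -8.
Maximizing over -5, -8, 9, -8, Echo chooses Y. Subgame-perfect outcome: (Light, Y) with payoffs (8, 9).

(Light, Y)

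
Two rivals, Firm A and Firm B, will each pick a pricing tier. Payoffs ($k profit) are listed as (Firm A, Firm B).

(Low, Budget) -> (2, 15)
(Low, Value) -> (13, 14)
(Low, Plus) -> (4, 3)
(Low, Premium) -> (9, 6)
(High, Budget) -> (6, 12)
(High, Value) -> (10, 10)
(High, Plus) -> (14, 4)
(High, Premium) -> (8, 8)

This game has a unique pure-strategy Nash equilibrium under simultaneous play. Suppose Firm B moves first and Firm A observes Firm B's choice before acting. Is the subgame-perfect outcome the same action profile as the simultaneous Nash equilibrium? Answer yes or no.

Firm A best-responds to each possible Firm B move:
- Budget → Firm A plays High (best of 2, 6); Firm B gets 12.
- Value → Firm A plays Low (best of 13, 10); Firm B gets 14.
- Plus → Firm A plays High (best of 4, 14); Firm B gets 4.
- Premium → Firm A plays Low (best of 9, 8); Firm B gets 6.
Maximizing over 12, 14, 4, 6, Firm B chooses Value. Subgame-perfect outcome: (Low, Value) with payoffs (13, 14).
For the simultaneous game, intersect best replies.
Firm A's best replies: Budget→High; Value→Low; Plus→High; Premium→Low.
Firm B's best replies: Low→Budget; High→Budget.
The unique mutual best reply is (High, Budget), giving (6, 12).
Sequential outcome (Low, Value) differs from the Nash profile (High, Budget).

no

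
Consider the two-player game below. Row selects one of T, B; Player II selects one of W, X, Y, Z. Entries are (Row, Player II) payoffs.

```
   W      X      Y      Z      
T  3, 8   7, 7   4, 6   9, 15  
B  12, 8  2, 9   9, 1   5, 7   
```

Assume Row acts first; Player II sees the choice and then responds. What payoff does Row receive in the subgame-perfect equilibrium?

9

Backward induction with Row moving first.
- T: BR = Z, leader payoff 9.
- B: BR = X, leader payoff 2.
Among 9, 2, the best is 9 at T. Subgame-perfect outcome: (T, Z) with payoffs (9, 15).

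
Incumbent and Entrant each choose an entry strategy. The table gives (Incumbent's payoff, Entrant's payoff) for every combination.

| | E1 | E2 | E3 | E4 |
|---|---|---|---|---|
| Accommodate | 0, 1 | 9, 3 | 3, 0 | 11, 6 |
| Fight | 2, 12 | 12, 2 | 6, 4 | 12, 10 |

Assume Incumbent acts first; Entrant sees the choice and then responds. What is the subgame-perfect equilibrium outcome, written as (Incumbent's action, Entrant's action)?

Work backward from Entrant's decision.
- Accommodate: Entrant compares 1, 3, 0, 6 and picks E4; Incumbent would get 11.
- Fight: Entrant compares 12, 2, 4, 10 and picks E1; Incumbent would get 2.
Incumbent's induced payoffs are 11, 2, so Incumbent commits to Accommodate. Subgame-perfect outcome: (Accommodate, E4) with payoffs (11, 6).

(Accommodate, E4)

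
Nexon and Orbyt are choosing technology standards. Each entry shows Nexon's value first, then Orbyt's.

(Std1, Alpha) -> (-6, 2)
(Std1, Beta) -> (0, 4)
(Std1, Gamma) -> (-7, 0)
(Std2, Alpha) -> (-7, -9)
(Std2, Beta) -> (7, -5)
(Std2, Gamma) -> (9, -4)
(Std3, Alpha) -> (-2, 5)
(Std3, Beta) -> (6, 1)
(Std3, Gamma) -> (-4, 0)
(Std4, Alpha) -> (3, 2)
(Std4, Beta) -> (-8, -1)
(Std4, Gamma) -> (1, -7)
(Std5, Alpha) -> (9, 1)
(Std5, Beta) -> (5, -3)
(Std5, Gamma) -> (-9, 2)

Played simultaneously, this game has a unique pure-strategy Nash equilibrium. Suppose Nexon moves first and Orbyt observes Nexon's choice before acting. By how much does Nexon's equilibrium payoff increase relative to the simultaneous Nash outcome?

0

Backward induction with Nexon moving first.
- Std1: BR = Beta, leader payoff 0.
- Std2: BR = Gamma, leader payoff 9.
- Std3: BR = Alpha, leader payoff -2.
- Std4: BR = Alpha, leader payoff 3.
- Std5: BR = Gamma, leader payoff -9.
Maximizing over 0, 9, -2, 3, -9, Nexon chooses Std2. Subgame-perfect outcome: (Std2, Gamma) with payoffs (9, -4).
Now find the simultaneous Nash equilibrium.
Nexon's best replies: Alpha→Std5; Beta→Std2; Gamma→Std2.
Orbyt's best replies: Std1→Beta; Std2→Gamma; Std3→Alpha; Std4→Alpha; Std5→Gamma.
The unique mutual best reply is (Std2, Gamma), giving (9, -4).
Nexon's commitment gain: 9 − 9 = 0.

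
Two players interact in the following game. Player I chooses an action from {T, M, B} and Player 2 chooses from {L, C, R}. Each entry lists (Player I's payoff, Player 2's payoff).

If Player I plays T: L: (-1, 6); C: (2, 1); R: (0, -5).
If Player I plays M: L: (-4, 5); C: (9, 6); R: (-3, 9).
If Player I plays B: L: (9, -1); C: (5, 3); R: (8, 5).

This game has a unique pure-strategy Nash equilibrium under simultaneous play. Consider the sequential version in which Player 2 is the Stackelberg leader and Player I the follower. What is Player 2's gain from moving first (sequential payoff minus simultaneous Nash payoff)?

1

Backward induction with Player 2 moving first.
- L: BR = B, leader payoff -1.
- C: BR = M, leader payoff 6.
- R: BR = B, leader payoff 5.
Among -1, 6, 5, the best is 6 at C. Subgame-perfect outcome: (M, C) with payoffs (9, 6).
Under simultaneous play:
Player I's best replies: L→B; C→M; R→B.
Player 2's best replies: T→L; M→R; B→R.
Only (B, R) has each player best-responding; Nash payoffs (8, 5).
Player 2's commitment gain: 6 − 5 = 1.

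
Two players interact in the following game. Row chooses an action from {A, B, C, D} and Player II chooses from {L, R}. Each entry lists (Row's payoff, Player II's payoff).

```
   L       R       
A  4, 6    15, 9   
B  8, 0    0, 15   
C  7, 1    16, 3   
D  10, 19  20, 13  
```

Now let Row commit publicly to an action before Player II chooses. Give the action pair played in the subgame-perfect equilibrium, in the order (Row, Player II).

(C, R)

Work backward from Player II's decision.
- A: BR = R, leader payoff 15.
- B: BR = R, leader payoff 0.
- C: BR = R, leader payoff 16.
- D: BR = L, leader payoff 10.
Among 15, 0, 16, 10, the best is 16 at C. Subgame-perfect outcome: (C, R) with payoffs (16, 3).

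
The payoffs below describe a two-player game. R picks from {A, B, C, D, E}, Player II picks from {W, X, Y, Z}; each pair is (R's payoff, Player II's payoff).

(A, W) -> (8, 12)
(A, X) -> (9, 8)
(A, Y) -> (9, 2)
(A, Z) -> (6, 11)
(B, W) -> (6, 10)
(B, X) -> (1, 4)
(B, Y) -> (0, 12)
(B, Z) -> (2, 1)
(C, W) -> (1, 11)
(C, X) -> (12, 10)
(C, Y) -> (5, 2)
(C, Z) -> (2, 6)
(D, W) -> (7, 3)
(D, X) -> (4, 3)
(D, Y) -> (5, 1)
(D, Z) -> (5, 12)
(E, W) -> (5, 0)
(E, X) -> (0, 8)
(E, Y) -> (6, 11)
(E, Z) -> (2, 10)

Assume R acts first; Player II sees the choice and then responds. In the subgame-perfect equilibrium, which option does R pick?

Solve by backward induction (R leads).
- A: Player II compares 12, 8, 2, 11 and picks W; R would get 8.
- B: Player II compares 10, 4, 12, 1 and picks Y; R would get 0.
- C: Player II compares 11, 10, 2, 6 and picks W; R would get 1.
- D: Player II compares 3, 3, 1, 12 and picks Z; R would get 5.
- E: Player II compares 0, 8, 11, 10 and picks Y; R would get 6.
Among 8, 0, 1, 5, 6, the best is 8 at A. Subgame-perfect outcome: (A, W) with payoffs (8, 12).

A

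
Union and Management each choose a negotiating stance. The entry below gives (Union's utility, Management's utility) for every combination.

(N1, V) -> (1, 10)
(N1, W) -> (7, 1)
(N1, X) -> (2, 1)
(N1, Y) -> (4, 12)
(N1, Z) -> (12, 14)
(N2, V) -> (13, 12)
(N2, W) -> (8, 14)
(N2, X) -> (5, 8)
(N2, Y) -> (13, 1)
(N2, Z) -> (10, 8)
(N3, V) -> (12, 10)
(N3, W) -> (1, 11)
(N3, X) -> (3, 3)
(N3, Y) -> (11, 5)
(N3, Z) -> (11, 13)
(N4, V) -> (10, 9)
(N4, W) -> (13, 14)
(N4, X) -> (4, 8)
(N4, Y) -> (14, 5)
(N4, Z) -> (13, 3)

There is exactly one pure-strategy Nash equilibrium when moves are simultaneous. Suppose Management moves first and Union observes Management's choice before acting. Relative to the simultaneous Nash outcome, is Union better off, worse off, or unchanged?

Solve by backward induction (Management leads).
- V: Union compares 1, 13, 12, 10 and picks N2; Management would get 12.
- W: Union compares 7, 8, 1, 13 and picks N4; Management would get 14.
- X: Union compares 2, 5, 3, 4 and picks N2; Management would get 8.
- Y: Union compares 4, 13, 11, 14 and picks N4; Management would get 5.
- Z: Union compares 12, 10, 11, 13 and picks N4; Management would get 3.
Among 12, 14, 8, 5, 3, the best is 14 at W. Subgame-perfect outcome: (N4, W) with payoffs (13, 14).
For the simultaneous game, intersect best replies.
Union's best replies: V→N2; W→N4; X→N2; Y→N4; Z→N4.
Management's best replies: N1→Z; N2→W; N3→Z; N4→W.
Only (N4, W) has each player best-responding; Nash payoffs (13, 14).
Union earns 13 sequentially versus 13 at the Nash outcome: unchanged.

unchanged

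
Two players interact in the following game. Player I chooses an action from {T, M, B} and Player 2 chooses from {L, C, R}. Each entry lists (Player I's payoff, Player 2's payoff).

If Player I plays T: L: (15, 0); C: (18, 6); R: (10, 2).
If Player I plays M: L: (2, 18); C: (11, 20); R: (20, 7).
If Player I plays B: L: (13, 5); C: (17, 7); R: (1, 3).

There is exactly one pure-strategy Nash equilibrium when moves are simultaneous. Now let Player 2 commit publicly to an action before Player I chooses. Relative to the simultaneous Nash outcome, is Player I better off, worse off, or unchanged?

better off

Work backward from Player I's decision.
- L: BR = T, leader payoff 0.
- C: BR = T, leader payoff 6.
- R: BR = M, leader payoff 7.
Maximizing over 0, 6, 7, Player 2 chooses R. Subgame-perfect outcome: (M, R) with payoffs (20, 7).
Now find the simultaneous Nash equilibrium.
Player I's best replies: L→T; C→T; R→M.
Player 2's best replies: T→C; M→C; B→C.
Only (T, C) has each player best-responding; Nash payoffs (18, 6).
Player I earns 20 sequentially versus 18 at the Nash outcome: better off.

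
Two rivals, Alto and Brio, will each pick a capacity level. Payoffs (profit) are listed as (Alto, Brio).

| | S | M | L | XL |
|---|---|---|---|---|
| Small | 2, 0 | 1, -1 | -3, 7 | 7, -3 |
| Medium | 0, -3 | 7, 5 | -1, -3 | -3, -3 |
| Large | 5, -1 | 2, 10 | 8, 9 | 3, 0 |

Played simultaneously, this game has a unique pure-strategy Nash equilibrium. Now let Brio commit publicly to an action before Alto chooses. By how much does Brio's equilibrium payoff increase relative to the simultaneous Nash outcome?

Alto best-responds to each possible Brio move:
- S → Alto plays Large (best of 2, 0, 5); Brio gets -1.
- M → Alto plays Medium (best of 1, 7, 2); Brio gets 5.
- L → Alto plays Large (best of -3, -1, 8); Brio gets 9.
- XL → Alto plays Small (best of 7, -3, 3); Brio gets -3.
Maximizing over -1, 5, 9, -3, Brio chooses L. Subgame-perfect outcome: (Large, L) with payoffs (8, 9).
Under simultaneous play:
Alto's best replies: S→Large; M→Medium; L→Large; XL→Small.
Brio's best replies: Small→L; Medium→M; Large→M.
The unique mutual best reply is (Medium, M), giving (7, 5).
Brio's commitment gain: 9 − 5 = 4.

4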